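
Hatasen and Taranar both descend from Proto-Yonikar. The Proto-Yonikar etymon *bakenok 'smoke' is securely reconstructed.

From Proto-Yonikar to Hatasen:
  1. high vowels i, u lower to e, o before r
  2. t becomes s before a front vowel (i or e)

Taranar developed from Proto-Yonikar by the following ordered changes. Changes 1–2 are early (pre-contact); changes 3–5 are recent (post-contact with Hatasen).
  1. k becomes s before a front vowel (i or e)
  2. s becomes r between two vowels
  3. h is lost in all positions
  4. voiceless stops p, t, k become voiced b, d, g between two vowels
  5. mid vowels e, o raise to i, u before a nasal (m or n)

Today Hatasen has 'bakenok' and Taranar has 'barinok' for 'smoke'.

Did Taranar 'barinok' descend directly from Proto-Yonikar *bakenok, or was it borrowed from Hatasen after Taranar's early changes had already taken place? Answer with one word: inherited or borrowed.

If inherited, *bakenok would pass through all of Taranar's changes:
Taranar: *bakenok > basenok > barenok > barinok  (by palatalisation, rhotacism, pre-nasal raising)
If borrowed from Hatasen 'bakenok' after the early changes, it would undergo only the recent ones:
  rule 3 (h-loss): no change (bakenok)
  rule 4 (intervocalic voicing): bakenok → bagenok
  rule 5 (pre-nasal raising): bagenok → baginok
  ⇒ as a loan: baginok
Taranar 'barinok' matches the inherited outcome exactly, so it is an inherited cognate, not a loan.

inherited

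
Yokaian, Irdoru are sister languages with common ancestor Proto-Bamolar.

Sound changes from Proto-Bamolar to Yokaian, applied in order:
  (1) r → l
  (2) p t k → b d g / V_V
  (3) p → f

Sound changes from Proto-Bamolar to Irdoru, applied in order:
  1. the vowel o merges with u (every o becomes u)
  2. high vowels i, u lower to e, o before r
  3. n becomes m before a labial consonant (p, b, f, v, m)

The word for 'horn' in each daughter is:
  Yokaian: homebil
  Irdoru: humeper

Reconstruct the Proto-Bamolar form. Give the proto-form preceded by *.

*homepir

Position 6: Yokaian has i, Irdoru has e. Yokaian preserves i here (none of its changes turn any other segment into i), so the proto-segment is *i.
Position 5: Yokaian has b, Irdoru has p. Irdoru preserves p here (none of its changes turn any other segment into p), so the proto-segment is *p.
Position 7: Yokaian has l, Irdoru has r. Irdoru preserves r here (none of its changes turn any other segment into r), so the proto-segment is *r.
Continuing position by position gives *homepir; check it forward:
Yokaian: *homepir
  homepir → homepil   [unconditioned shift]
  homepil → homebil   [intervocalic voicing]
  homebil (rule 3 does not apply)
  giving Yokaian homebil.
Irdoru: *homepir > humepir > humeper  (by vowel merger, pre-rhotic lowering)
Only *homepir yields all of Yokaian homebil, Irdoru humeper.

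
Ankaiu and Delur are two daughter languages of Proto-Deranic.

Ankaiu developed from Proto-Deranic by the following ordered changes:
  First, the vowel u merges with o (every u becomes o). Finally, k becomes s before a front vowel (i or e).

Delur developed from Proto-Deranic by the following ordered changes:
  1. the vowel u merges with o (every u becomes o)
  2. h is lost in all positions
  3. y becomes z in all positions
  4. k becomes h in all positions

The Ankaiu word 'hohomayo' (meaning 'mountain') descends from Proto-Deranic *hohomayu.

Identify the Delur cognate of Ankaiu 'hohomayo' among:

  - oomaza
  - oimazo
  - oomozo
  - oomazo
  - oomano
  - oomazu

Delur: *hohomayu
  hohomayu → hohomayo   [vowel merger]
  hohomayo → oomayo   [h-loss]
  oomayo → oomazo   [unconditioned shift]
  oomazo (rule 4 does not apply)
  giving Delur oomazo.
Only 'oomazo' matches the regular Delur development of *hohomayu.

oomazo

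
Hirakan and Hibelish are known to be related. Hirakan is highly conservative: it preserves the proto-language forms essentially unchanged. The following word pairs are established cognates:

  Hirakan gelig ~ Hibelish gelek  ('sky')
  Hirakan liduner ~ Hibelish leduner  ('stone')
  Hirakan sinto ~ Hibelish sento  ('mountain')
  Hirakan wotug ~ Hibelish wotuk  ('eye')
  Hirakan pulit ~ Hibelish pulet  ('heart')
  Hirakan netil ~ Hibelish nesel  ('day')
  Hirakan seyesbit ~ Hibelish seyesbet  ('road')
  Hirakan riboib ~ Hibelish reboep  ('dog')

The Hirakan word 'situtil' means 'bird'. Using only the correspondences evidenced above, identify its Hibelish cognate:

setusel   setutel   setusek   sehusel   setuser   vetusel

setusel

gelig ~ gelek, liduner ~ leduner — Hirakan i corresponds to Hibelish e after a consonant, before a consonant other than r, m, n, p, b, f, v.
netil ~ nesel — Hirakan t corresponds to Hibelish s between vowels (before a front vowel).
Applying these to Hirakan 'situtil':
  situtil → setutil   (i→e after a consonant, before a consonant other than r, m, n, p, b, f, v)
  setutil → setusil   (t→s between vowels (before a front vowel))
  setusil → setusel   (i→e after a consonant, before a consonant other than r, m, n, p, b, f, v)
So the Hibelish cognate is 'setusel'.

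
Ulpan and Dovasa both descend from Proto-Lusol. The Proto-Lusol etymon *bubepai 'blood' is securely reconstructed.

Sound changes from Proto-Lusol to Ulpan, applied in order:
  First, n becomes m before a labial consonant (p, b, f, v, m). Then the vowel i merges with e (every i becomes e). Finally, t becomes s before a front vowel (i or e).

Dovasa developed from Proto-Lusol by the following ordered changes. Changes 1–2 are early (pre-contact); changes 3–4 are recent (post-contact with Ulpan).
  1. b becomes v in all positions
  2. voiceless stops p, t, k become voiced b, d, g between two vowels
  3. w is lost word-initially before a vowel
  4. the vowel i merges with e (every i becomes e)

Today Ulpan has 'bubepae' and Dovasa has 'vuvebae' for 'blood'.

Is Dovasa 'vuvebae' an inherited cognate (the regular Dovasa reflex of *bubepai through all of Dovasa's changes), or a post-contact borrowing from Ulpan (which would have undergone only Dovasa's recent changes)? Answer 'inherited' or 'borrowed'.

If inherited, *bubepai would pass through all of Dovasa's changes:
Dovasa: start from *bubepai.
  rule 1 (unconditioned shift): bubepai → vuvepai
  rule 2 (intervocalic voicing): vuvepai → vuvebai
  rule 3: no change — vuvebai
  rule 4 (vowel merger): vuvebai → vuvebae
  ⇒ Dovasa vuvebae
If borrowed from Ulpan 'bubepae' after the early changes, it would undergo only the recent ones:
  rule 3 (glide loss): no change (bubepae)
  rule 4 (vowel merger): no change (bubepae)
  ⇒ as a loan: bubepae
Dovasa 'vuvebae' matches the inherited outcome exactly, so it is an inherited cognate, not a loan.

inherited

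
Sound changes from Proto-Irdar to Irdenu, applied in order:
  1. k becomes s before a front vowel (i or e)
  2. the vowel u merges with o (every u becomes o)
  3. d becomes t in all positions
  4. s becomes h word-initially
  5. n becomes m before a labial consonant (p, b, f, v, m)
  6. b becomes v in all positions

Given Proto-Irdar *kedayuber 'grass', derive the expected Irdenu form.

Irdenu: start from *kedayuber.
  rule 1 (palatalisation): kedayuber → sedayuber
  rule 2 (vowel merger): sedayuber → sedayober
  rule 3 (unconditioned shift): sedayober → setayober
  rule 4 (debuccalisation): setayober → hetayober
  rule 5: no change — hetayober
  rule 6 (unconditioned shift): hetayober → hetayover
  ⇒ Irdenu hetayover

hetayover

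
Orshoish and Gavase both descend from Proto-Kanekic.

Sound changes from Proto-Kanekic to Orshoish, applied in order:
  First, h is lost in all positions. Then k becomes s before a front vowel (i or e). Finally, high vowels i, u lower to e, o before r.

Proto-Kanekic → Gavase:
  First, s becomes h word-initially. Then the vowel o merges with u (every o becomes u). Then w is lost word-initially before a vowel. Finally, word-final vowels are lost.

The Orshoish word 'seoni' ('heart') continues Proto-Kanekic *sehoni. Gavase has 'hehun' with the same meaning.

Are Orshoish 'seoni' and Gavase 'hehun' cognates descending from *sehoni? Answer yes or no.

Derive the expected Gavase reflex of *sehoni:
Gavase: *sehoni > hehoni > hehuni > hehun  (by debuccalisation, vowel merger, apocope)
Gavase 'hehun' matches the regular reflex exactly, so the pair is cognate.

yes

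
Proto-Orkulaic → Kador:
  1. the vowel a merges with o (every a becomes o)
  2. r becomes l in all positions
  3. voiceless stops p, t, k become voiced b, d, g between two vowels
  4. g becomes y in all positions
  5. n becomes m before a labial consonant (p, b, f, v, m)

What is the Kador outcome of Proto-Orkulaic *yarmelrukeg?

yolmelluyey

Kador: *yarmelrukeg
  yarmelrukeg → yormelrukeg   [vowel merger]
  yormelrukeg → yolmellukeg   [unconditioned shift]
  yolmellukeg → yolmellugeg   [intervocalic voicing]
  yolmellugeg → yolmelluyey   [unconditioned shift]
  yolmelluyey (rule 5 does not apply)
  giving Kador yolmelluyey.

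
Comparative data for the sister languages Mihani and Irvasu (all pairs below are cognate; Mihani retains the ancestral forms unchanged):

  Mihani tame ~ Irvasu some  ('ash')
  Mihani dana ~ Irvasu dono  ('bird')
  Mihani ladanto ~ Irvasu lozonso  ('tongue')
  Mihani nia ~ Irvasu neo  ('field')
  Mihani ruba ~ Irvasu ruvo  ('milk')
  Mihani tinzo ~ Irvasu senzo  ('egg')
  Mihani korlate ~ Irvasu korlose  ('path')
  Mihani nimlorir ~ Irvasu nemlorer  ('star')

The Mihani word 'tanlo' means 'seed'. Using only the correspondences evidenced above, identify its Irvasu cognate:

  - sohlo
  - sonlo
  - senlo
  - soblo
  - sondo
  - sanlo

sonlo

tame ~ some — Mihani t corresponds to Irvasu s word-initially before a back vowel.
dana ~ dono, ladanto ~ lozonso — Mihani a corresponds to Irvasu o after a consonant, before a nasal.
Applying these to Mihani 'tanlo':
  tanlo → sanlo   (t→s word-initially before a back vowel)
  sanlo → sonlo   (a→o after a consonant, before a nasal)
So the Irvasu cognate is 'sonlo'.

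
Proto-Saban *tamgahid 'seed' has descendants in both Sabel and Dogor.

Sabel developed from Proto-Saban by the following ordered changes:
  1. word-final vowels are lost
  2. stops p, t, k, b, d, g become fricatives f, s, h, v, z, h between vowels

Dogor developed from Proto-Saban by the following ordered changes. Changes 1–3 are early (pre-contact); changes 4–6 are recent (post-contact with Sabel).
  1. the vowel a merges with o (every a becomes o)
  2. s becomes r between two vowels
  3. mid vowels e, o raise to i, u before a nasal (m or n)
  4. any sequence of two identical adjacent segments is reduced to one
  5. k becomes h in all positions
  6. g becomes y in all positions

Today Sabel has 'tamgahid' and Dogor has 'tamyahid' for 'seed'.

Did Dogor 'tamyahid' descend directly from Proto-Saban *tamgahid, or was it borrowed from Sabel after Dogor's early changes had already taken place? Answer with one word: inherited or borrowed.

borrowed

If inherited, *tamgahid would pass through all of Dogor's changes:
Dogor: *tamgahid
  tamgahid → tomgohid   [vowel merger]
  tomgohid (rule 2 does not apply)
  tomgohid → tumgohid   [pre-nasal raising]
  tumgohid (rule 4 does not apply)
  tumgohid (rule 5 does not apply)
  tumgohid → tumyohid   [unconditioned shift]
  giving Dogor tumyohid.
If borrowed from Sabel 'tamgahid' after the early changes, it would undergo only the recent ones:
  rule 4 (degemination): no change (tamgahid)
  rule 5 (unconditioned shift): no change (tamgahid)
  rule 6 (unconditioned shift): tamgahid → tamyahid
  ⇒ as a loan: tamyahid
Dogor 'tamyahid' matches the loan outcome 'tamyahid', not the inherited 'tumyohid' — it skipped the early Dogor changes, so it was borrowed from Sabel.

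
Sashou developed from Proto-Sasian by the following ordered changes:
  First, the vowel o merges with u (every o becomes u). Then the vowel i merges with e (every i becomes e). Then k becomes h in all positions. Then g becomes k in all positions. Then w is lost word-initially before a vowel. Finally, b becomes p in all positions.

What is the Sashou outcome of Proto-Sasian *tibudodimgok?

tepududemkuh

Sashou: start from *tibudodimgok.
  rule 1 (vowel merger): tibudodimgok → tibududimguk
  rule 2 (vowel merger): tibududimguk → tebududemguk
  rule 3 (unconditioned shift): tebududemguk → tebududemguh
  rule 4 (unconditioned shift): tebududemguh → tebududemkuh
  rule 5: no change — tebududemkuh
  rule 6 (unconditioned shift): tebududemkuh → tepududemkuh
  ⇒ Sashou tepududemkuh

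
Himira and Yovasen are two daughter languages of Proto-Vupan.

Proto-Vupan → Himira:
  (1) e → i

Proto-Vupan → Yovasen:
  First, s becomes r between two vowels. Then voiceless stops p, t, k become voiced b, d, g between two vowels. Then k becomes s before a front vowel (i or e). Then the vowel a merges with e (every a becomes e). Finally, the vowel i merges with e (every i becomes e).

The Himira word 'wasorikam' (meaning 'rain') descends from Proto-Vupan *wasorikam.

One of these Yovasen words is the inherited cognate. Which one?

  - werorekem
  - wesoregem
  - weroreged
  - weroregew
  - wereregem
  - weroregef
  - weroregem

weroregem

Yovasen: *wasorikam > warorikam > warorigam > werorigem > weroregem  (by rhotacism, intervocalic voicing, vowel merger, vowel merger)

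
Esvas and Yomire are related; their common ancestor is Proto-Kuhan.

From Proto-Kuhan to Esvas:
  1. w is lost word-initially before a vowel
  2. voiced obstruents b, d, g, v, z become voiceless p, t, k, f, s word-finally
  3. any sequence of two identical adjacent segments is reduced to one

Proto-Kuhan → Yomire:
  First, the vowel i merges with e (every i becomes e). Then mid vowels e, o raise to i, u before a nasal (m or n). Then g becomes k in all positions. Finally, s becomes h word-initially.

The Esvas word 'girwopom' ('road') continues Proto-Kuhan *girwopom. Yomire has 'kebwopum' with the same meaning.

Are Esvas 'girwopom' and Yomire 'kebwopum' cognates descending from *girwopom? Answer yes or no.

Derive the expected Yomire reflex of *girwopom:
Yomire: start from *girwopom.
  rule 1 (vowel merger): girwopom → gerwopom
  rule 2 (pre-nasal raising): gerwopom → gerwopum
  rule 3 (unconditioned shift): gerwopum → kerwopum
  rule 4: no change — kerwopum
  ⇒ Yomire kerwopum
The regular Yomire reflex would be 'kerwopum', but the attested form is 'kebwopum'. The correspondence is irregular, so they are not cognates (the Yomire form has a different source).

no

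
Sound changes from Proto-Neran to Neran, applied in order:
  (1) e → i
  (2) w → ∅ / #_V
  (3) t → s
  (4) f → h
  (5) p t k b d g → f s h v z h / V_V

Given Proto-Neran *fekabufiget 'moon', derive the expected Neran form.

Neran: *fekabufiget > fikabufigit > fikabufigis > hikabuhigis > hihavuhihis  (by vowel merger, unconditioned shift, unconditioned shift, intervocalic lenition)

hihavuhihis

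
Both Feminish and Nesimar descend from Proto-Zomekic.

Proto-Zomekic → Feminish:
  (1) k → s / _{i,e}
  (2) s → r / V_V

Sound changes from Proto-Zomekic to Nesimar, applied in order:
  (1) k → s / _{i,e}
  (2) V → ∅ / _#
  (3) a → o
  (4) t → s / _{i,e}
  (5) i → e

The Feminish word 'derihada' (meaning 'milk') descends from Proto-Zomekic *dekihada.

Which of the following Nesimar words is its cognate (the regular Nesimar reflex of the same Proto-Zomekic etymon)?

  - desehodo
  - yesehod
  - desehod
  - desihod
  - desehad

Nesimar: *dekihada
  dekihada → desihada   [palatalisation]
  desihada → desihad   [apocope]
  desihad → desihod   [vowel merger]
  desihod (rule 4 does not apply)
  desihod → desehod   [vowel merger]
  giving Nesimar desehod.
Among the options, 'desehod' alone shows every Nesimar change applied in order.

desehod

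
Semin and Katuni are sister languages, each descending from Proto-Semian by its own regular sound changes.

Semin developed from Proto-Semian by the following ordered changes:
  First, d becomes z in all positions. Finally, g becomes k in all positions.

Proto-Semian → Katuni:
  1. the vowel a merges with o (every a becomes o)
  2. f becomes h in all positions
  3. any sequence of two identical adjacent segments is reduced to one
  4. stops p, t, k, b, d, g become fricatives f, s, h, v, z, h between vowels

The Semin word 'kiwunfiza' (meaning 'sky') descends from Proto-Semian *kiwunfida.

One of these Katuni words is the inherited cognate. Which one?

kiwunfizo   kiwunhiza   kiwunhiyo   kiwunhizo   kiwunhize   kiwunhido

kiwunhizo

Katuni: *kiwunfida > kiwunfido > kiwunhido > kiwunhizo  (by vowel merger, unconditioned shift, intervocalic lenition)
Only 'kiwunhizo' matches the regular Katuni development of *kiwunfida.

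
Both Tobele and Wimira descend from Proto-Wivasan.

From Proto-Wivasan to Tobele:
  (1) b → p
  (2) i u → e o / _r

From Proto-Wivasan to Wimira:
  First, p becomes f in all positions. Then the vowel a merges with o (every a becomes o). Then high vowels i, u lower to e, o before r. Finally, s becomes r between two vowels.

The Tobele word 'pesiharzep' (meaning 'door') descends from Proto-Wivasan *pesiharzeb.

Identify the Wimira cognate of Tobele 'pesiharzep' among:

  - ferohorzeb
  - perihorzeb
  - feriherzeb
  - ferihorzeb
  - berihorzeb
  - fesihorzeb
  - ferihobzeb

Wimira: start from *pesiharzeb.
  rule 1 (unconditioned shift): pesiharzeb → fesiharzeb
  rule 2 (vowel merger): fesiharzeb → fesihorzeb
  rule 3: no change — fesihorzeb
  rule 4 (rhotacism): fesihorzeb → ferihorzeb
  ⇒ Wimira ferihorzeb
Among the options, 'ferihorzeb' alone shows every Wimira change applied in order.

ferihorzeb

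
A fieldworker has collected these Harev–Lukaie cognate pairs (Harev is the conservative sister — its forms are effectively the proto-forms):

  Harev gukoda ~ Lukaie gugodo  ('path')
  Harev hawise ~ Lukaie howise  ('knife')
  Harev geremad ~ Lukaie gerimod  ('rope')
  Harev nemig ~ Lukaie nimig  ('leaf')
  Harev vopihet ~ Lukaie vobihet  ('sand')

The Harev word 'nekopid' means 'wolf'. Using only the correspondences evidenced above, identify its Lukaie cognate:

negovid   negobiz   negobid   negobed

gukoda ~ gugodo — Harev k corresponds to Lukaie g between vowels (before a back vowel).
vopihet ~ vobihet — Harev p corresponds to Lukaie b between vowels (before a front vowel).
Applying these to Harev 'nekopid':
  nekopid → negopid   (k→g between vowels (before a back vowel))
  negopid → negobid   (p→b between vowels (before a front vowel))
So the Lukaie cognate is 'negobid'.

negobid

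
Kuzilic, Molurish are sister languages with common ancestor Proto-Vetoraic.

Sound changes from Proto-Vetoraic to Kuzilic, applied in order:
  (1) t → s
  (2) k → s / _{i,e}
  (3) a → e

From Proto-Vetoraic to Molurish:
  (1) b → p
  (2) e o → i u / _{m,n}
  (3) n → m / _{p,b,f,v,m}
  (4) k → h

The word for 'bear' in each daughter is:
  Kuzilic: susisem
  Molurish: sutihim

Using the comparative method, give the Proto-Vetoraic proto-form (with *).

Position 6: Kuzilic has e, Molurish has i. Taking the neighbouring segments as reconstructed: Kuzilic e can only go back to *e; Molurish i could go back to *e or *i — the one source consistent with every daughter is *e.
Position 5: Kuzilic has s, Molurish has h. Taking the neighbouring segments as reconstructed: Kuzilic s could go back to *t or *k or *s; Molurish h could go back to *k or *h — the one source consistent with every daughter is *k.
Position 3: Kuzilic has s, Molurish has t. Molurish preserves t here (none of its changes turn any other segment into t), so the proto-segment is *t.
Verify the candidate proto-form against each daughter:
Kuzilic: start from *sutikem.
  rule 1 (unconditioned shift): sutikem → susikem
  rule 2 (palatalisation): susikem → susisem
  rule 3: no change — susisem
  ⇒ Kuzilic susisem
Molurish: *sutikem > sutikim > sutihim  (by pre-nasal raising, unconditioned shift)
No other proto-form is consistent with every reflex, so the reconstruction is *sutikem.

*sutikem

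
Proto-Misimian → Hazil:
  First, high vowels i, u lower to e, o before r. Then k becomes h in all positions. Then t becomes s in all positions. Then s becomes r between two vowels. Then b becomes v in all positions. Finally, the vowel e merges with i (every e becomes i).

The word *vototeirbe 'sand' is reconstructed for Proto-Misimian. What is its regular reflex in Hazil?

Hazil: start from *vototeirbe.
  rule 1 (pre-rhotic lowering): vototeirbe → vototeerbe
  rule 2: no change — vototeerbe
  rule 3 (unconditioned shift): vototeerbe → vososeerbe
  rule 4 (rhotacism): vososeerbe → vororeerbe
  rule 5 (unconditioned shift): vororeerbe → vororeerve
  rule 6 (vowel merger): vororeerve → vororiirvi
  ⇒ Hazil vororiirvi

vororiirvi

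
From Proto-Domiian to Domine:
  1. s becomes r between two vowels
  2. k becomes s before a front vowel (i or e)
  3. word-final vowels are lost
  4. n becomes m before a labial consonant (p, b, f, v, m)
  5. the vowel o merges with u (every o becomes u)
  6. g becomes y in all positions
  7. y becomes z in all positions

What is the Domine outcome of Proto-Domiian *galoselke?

Domine: start from *galoselke.
  rule 1 (rhotacism): galoselke → galorelke
  rule 2 (palatalisation): galorelke → galorelse
  rule 3 (apocope): galorelse → galorels
  rule 4: no change — galorels
  rule 5 (vowel merger): galorels → galurels
  rule 6 (unconditioned shift): galurels → yalurels
  rule 7 (unconditioned shift): yalurels → zalurels
  ⇒ Domine zalurels

zalurels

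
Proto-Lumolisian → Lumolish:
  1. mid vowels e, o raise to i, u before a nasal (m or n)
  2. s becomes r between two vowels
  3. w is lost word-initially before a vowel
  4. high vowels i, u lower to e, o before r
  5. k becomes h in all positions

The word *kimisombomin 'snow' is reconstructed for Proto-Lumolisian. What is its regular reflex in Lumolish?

himerumbumin

Lumolish: start from *kimisombomin.
  rule 1 (pre-nasal raising): kimisombomin → kimisumbumin
  rule 2 (rhotacism): kimisumbumin → kimirumbumin
  rule 3: no change — kimirumbumin
  rule 4 (pre-rhotic lowering): kimirumbumin → kimerumbumin
  rule 5 (unconditioned shift): kimerumbumin → himerumbumin
  ⇒ Lumolish himerumbumin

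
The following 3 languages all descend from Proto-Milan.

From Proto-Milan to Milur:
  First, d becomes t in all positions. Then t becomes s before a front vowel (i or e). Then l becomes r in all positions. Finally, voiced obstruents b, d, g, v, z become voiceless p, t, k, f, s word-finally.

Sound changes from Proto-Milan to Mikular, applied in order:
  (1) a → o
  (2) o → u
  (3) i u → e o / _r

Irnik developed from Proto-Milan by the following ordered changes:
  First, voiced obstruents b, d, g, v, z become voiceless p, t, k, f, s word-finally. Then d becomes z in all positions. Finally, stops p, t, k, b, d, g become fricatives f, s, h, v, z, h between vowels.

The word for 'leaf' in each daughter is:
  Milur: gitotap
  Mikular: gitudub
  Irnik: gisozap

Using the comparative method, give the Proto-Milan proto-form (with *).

Position 3: Milur has t, Mikular has t, Irnik has s. Mikular preserves t here (none of its changes turn any other segment into t), so the proto-segment is *t.
Position 5: Milur has t, Mikular has d, Irnik has z. Mikular preserves d here (none of its changes turn any other segment into d), so the proto-segment is *d.
This points to *gitodab. Verify forward in each daughter:
Milur: *gitodab
  gitodab → gitotab   [unconditioned shift]
  gitotab (rule 2 does not apply)
  gitotab (rule 3 does not apply)
  gitotab → gitotap   [final devoicing]
  giving Milur gitotap.
Mikular: *gitodab > gitodob > gitudub  (by vowel merger, vowel merger)
Irnik: *gitodab > gitodap > gitozap > gisozap  (by final devoicing, unconditioned shift, intervocalic lenition)
No other proto-form is consistent with every reflex, so the reconstruction is *gitodab.

*gitodab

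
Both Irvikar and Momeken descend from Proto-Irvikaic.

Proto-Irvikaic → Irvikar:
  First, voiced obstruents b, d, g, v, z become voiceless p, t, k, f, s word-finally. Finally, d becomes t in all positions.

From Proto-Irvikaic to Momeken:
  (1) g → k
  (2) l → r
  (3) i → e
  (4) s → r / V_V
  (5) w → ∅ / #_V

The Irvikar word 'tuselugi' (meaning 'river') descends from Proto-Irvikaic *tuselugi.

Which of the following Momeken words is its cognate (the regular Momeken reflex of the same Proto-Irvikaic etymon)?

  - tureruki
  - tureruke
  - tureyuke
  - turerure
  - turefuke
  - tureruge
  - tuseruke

tureruke

Momeken: start from *tuselugi.
  rule 1 (unconditioned shift): tuselugi → tuseluki
  rule 2 (unconditioned shift): tuseluki → tuseruki
  rule 3 (vowel merger): tuseruki → tuseruke
  rule 4 (rhotacism): tuseruke → tureruke
  rule 5: no change — tureruke
  ⇒ Momeken tureruke
Only 'tureruke' matches the regular Momeken development of *tuselugi.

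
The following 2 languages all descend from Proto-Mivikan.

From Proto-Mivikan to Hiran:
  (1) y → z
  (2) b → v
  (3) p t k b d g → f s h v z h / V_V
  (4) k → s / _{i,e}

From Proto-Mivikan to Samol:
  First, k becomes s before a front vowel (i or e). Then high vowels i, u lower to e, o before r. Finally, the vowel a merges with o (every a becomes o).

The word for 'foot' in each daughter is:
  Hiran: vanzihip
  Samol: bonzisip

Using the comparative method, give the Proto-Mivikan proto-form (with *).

Position 2: Hiran has a, Samol has o. Hiran preserves a here (none of its changes turn any other segment into a), so the proto-segment is *a.
Position 1: Hiran has v, Samol has b. Samol preserves b here (none of its changes turn any other segment into b), so the proto-segment is *b.
Position 6: Hiran has h, Samol has s. Taking the neighbouring segments as reconstructed: Hiran h could go back to *k or *g or *h; Samol s could go back to *k or *s — the one source consistent with every daughter is *k.
Verify the candidate proto-form against each daughter:
Hiran: *banzikip
  banzikip (rule 1 does not apply)
  banzikip → vanzikip   [unconditioned shift]
  vanzikip → vanzihip   [intervocalic lenition]
  vanzihip (rule 4 does not apply)
  giving Hiran vanzihip.
Samol: *banzikip > banzisip > bonzisip  (by palatalisation, vowel merger)
*banzikip is the unique common source.

*banzikip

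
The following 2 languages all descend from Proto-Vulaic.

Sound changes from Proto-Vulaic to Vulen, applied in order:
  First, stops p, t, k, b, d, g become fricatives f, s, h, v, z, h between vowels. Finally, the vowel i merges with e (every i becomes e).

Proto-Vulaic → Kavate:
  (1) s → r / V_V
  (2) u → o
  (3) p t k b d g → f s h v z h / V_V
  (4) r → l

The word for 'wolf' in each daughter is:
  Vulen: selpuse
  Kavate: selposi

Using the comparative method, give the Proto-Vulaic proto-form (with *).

*selputi

Position 6: Vulen has s, Kavate has s. Taking the neighbouring segments as reconstructed: Vulen s could go back to *t or *s; Kavate s can only go back to *t — the one source consistent with every daughter is *t.
Position 5: Vulen has u, Kavate has o. Vulen preserves u here (none of its changes turn any other segment into u), so the proto-segment is *u.
Position 7: Vulen has e, Kavate has i. Kavate preserves i here (none of its changes turn any other segment into i), so the proto-segment is *i.
Continuing position by position gives *selputi; check it forward:
Vulen: *selputi
  selputi → selpusi   [intervocalic lenition]
  selpusi → selpuse   [vowel merger]
  giving Vulen selpuse.
Kavate: *selputi > selpoti > selposi  (by vowel merger, intervocalic lenition)
No other proto-form is consistent with every reflex, so the reconstruction is *selputi.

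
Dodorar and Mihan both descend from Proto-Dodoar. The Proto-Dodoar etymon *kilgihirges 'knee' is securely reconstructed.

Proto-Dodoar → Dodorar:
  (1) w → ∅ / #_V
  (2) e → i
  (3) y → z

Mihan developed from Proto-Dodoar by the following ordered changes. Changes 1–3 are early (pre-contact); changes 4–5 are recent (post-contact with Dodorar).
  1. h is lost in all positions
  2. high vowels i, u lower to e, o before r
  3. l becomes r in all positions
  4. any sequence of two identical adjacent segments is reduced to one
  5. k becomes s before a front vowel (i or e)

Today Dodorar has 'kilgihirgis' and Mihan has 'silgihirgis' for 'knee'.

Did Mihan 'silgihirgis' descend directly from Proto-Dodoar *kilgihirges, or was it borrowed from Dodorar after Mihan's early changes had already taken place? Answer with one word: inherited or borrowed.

borrowed

If inherited, *kilgihirges would pass through all of Mihan's changes:
Mihan: *kilgihirges > kilgiirges > kilgierges > kirgierges > sirgierges  (by h-loss, pre-rhotic lowering, unconditioned shift, palatalisation)
If borrowed from Dodorar 'kilgihirgis' after the early changes, it would undergo only the recent ones:
  rule 4 (degemination): no change (kilgihirgis)
  rule 5 (palatalisation): kilgihirgis → silgihirgis
  ⇒ as a loan: silgihirgis
Mihan 'silgihirgis' matches the loan outcome 'silgihirgis', not the inherited 'sirgierges' — it skipped the early Mihan changes, so it was borrowed from Dodorar.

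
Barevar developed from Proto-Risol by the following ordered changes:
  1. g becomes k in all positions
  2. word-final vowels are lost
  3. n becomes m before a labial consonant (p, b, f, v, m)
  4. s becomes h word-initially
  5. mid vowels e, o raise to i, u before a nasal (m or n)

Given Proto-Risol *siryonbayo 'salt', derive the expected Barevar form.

Barevar: start from *siryonbayo.
  rule 1: no change — siryonbayo
  rule 2 (apocope): siryonbayo → siryonbay
  rule 3 (nasal place assimilation): siryonbay → siryombay
  rule 4 (debuccalisation): siryombay → hiryombay
  rule 5 (pre-nasal raising): hiryombay → hiryumbay
  ⇒ Barevar hiryumbay

hiryumbay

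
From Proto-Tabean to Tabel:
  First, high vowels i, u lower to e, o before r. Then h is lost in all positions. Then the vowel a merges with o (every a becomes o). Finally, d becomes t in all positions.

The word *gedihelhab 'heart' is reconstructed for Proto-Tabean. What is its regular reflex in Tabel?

Tabel: *gedihelhab
  gedihelhab (rule 1 does not apply)
  gedihelhab → gedielab   [h-loss]
  gedielab → gedielob   [vowel merger]
  gedielob → getielob   [unconditioned shift]
  giving Tabel getielob.

getielob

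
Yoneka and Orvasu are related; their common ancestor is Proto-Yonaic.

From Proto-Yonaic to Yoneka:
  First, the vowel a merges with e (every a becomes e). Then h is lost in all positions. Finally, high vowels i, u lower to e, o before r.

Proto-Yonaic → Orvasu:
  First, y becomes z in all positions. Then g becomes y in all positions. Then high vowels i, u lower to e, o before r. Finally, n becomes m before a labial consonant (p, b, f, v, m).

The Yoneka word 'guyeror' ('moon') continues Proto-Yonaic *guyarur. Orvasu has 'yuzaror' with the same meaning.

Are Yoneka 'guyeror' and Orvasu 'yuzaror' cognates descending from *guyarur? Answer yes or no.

Derive the expected Orvasu reflex of *guyarur:
Orvasu: *guyarur > guzarur > yuzarur > yuzaror  (by unconditioned shift, unconditioned shift, pre-rhotic lowering)
Orvasu 'yuzaror' matches the regular reflex exactly, so the pair is cognate.

yes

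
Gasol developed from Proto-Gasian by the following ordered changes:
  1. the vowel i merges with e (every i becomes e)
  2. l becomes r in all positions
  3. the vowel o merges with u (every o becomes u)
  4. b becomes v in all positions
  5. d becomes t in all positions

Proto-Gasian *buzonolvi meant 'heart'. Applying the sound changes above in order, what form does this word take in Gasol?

Gasol: *buzonolvi
  buzonolvi → buzonolve   [vowel merger]
  buzonolve → buzonorve   [unconditioned shift]
  buzonorve → buzunurve   [vowel merger]
  buzunurve → vuzunurve   [unconditioned shift]
  vuzunurve (rule 5 does not apply)
  giving Gasol vuzunurve.

vuzunurve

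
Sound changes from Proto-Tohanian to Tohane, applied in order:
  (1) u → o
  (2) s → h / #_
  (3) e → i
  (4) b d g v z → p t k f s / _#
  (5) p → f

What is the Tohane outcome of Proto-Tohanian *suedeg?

Tohane: start from *suedeg.
  rule 1 (vowel merger): suedeg → soedeg
  rule 2 (debuccalisation): soedeg → hoedeg
  rule 3 (vowel merger): hoedeg → hoidig
  rule 4 (final devoicing): hoidig → hoidik
  rule 5: no change — hoidik
  ⇒ Tohane hoidik

hoidik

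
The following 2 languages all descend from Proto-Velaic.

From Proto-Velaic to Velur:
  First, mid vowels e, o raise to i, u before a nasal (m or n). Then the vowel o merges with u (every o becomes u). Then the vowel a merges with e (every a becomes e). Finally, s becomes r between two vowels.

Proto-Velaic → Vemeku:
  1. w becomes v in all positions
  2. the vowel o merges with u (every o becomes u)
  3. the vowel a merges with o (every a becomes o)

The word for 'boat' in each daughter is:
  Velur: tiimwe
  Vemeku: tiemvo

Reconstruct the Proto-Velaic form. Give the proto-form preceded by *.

*tiemwa

Position 3: Velur has i, Vemeku has e. Vemeku preserves e here (none of its changes turn any other segment into e), so the proto-segment is *e.
Position 6: Velur has e, Vemeku has o. In Vemeku, o can only continue *a, so the proto-segment is *a.
This points to *tiemwa. Verify forward in each daughter:
Velur: *tiemwa > tiimwa > tiimwe  (by pre-nasal raising, vowel merger)
Vemeku: *tiemwa
  tiemwa → tiemva   [unconditioned shift]
  tiemva (rule 2 does not apply)
  tiemva → tiemvo   [vowel merger]
  giving Vemeku tiemvo.
*tiemwa is the unique common source.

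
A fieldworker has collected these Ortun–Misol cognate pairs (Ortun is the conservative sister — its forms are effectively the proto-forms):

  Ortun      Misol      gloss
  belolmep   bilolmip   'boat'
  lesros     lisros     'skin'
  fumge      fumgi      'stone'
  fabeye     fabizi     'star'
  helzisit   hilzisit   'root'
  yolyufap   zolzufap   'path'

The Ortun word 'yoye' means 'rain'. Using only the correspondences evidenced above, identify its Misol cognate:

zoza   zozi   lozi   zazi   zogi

yolyufap ~ zolzufap — Ortun y corresponds to Misol z word-initially before a back vowel.
fabeye ~ fabizi — Ortun y corresponds to Misol z between vowels (before a front vowel).
fumge ~ fumgi, fabeye ~ fabizi — Ortun e corresponds to Misol i word-finally.
Applying these to Ortun 'yoye':
  yoye → zoye   (y→z word-initially before a back vowel)
  zoye → zoze   (y→z between vowels (before a front vowel))
  zoze → zozi   (e→i word-finally)
So the Misol cognate is 'zozi'.

zozi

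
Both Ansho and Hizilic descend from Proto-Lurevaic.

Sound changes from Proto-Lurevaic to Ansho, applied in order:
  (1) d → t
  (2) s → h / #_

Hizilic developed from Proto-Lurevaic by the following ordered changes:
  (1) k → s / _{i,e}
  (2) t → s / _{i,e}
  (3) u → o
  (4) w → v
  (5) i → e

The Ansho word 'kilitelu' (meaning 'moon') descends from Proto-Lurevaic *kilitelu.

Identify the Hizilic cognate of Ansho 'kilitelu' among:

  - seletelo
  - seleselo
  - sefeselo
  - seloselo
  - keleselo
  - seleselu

seleselo

Hizilic: *kilitelu > silitelu > siliselu > siliselo > seleselo  (by palatalisation, palatalisation, vowel merger, vowel merger)
Only 'seleselo' matches the regular Hizilic development of *kilitelu.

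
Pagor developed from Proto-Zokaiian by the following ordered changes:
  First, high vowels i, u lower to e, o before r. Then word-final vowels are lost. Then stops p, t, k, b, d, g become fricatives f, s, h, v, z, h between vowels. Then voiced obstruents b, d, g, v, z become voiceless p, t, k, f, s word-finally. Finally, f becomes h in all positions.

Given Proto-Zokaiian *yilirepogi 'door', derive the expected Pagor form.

yilerehok

Pagor: *yilirepogi
  yilirepogi → yilerepogi   [pre-rhotic lowering]
  yilerepogi → yilerepog   [apocope]
  yilerepog → yilerefog   [intervocalic lenition]
  yilerefog → yilerefok   [final devoicing]
  yilerefok → yilerehok   [unconditioned shift]
  giving Pagor yilerehok.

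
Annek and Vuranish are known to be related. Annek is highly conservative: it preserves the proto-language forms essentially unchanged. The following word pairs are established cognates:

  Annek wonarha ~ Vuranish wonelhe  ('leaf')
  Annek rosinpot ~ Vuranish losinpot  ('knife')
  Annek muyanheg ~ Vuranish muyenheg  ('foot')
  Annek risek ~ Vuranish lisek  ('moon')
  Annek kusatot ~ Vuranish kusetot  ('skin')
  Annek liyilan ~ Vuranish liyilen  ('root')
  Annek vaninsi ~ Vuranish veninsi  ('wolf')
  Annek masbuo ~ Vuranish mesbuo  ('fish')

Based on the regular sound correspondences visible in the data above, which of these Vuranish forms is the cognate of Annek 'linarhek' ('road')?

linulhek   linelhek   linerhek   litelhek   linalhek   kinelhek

wonarha ~ wonelhe — Annek a corresponds to Vuranish e after a consonant, before r.
wonarha ~ wonelhe — Annek r corresponds to Vuranish l after a vowel, before a consonant other than r, m, n, p, b, f, v.
Applying these to Annek 'linarhek':
  linarhek → linerhek   (a→e after a consonant, before r)
  linerhek → linelhek   (r→l after a vowel, before a consonant other than r, m, n, p, b, f, v)
So the Vuranish cognate is 'linelhek'.

linelhek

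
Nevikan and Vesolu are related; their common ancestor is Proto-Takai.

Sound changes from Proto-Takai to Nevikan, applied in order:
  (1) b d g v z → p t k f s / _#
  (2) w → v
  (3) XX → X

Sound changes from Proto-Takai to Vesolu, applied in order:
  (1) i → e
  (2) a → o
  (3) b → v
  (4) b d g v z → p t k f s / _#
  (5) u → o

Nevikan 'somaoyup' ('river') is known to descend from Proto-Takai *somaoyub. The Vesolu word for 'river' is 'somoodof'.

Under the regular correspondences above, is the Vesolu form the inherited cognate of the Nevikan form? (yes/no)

Derive the expected Vesolu reflex of *somaoyub:
Vesolu: *somaoyub > somooyub > somooyuv > somooyuf > somooyof  (by vowel merger, unconditioned shift, final devoicing, vowel merger)
The regular Vesolu reflex would be 'somooyof', but the attested form is 'somoodof'. The correspondence is irregular, so they are not cognates (the Vesolu form has a different source).

no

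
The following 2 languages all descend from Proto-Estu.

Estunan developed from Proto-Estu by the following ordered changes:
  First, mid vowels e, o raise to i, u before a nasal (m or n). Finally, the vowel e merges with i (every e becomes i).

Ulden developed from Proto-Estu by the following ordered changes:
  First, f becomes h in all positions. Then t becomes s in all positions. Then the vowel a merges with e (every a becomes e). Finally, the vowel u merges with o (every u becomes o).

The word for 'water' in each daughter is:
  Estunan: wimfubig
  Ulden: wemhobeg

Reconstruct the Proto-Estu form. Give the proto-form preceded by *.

*wemfubeg

Position 4: Estunan has f, Ulden has h. Estunan preserves f here (none of its changes turn any other segment into f), so the proto-segment is *f.
Position 7: Estunan has i, Ulden has e. Taking the neighbouring segments as reconstructed: Estunan i could go back to *e or *i; Ulden e could go back to *a or *e — the one source consistent with every daughter is *e.
This points to *wemfubeg. Verify forward in each daughter:
Estunan: *wemfubeg > wimfubeg > wimfubig  (by pre-nasal raising, vowel merger)
Ulden: *wemfubeg
  wemfubeg → wemhubeg   [unconditioned shift]
  wemhubeg (rule 2 does not apply)
  wemhubeg (rule 3 does not apply)
  wemhubeg → wemhobeg   [vowel merger]
  giving Ulden wemhobeg.
Only *wemfubeg yields all of Estunan wimfubig, Ulden wemhobeg.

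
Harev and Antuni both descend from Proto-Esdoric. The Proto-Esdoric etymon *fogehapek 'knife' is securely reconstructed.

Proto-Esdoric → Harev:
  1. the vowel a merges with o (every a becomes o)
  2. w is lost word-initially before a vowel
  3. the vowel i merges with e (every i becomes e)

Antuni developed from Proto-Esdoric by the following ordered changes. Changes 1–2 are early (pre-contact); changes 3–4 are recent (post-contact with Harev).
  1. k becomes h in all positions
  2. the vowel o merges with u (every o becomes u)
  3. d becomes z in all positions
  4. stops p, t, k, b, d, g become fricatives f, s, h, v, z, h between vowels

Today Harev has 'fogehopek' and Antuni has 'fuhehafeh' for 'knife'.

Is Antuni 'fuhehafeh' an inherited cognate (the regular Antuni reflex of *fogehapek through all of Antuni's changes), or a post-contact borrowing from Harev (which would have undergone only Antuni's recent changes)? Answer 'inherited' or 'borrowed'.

If inherited, *fogehapek would pass through all of Antuni's changes:
Antuni: *fogehapek > fogehapeh > fugehapeh > fuhehafeh  (by unconditioned shift, vowel merger, intervocalic lenition)
If borrowed from Harev 'fogehopek' after the early changes, it would undergo only the recent ones:
  rule 3 (unconditioned shift): no change (fogehopek)
  rule 4 (intervocalic lenition): fogehopek → fohehofek
  ⇒ as a loan: fohehofek
Antuni 'fuhehafeh' matches the inherited outcome exactly, so it is an inherited cognate, not a loan.

inherited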